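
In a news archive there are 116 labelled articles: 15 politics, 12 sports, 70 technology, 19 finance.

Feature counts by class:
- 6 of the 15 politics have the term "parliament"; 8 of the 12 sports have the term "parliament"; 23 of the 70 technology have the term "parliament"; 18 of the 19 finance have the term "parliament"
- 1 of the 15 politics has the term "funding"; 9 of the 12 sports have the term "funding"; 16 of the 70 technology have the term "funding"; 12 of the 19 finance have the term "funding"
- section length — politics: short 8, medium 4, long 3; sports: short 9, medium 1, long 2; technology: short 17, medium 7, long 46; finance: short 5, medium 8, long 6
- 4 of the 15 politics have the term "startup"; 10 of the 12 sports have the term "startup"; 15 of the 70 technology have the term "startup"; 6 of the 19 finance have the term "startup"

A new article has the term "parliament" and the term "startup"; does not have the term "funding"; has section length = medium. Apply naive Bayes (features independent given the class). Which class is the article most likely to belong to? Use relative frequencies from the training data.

politics: (15/116) × (6/15) × (14/15) × (4/15) × (4/15) ≈ 0.00343295
sports: (12/116) × (8/12) × (3/12) × (1/12) × (10/12) ≈ 0.00119732
technology: (70/116) × (23/70) × (54/70) × (7/70) × (15/70) ≈ 0.00327762
finance: (19/116) × (18/19) × (7/19) × (8/19) × (6/19) ≈ 0.00760139
Highest score → finance.

finance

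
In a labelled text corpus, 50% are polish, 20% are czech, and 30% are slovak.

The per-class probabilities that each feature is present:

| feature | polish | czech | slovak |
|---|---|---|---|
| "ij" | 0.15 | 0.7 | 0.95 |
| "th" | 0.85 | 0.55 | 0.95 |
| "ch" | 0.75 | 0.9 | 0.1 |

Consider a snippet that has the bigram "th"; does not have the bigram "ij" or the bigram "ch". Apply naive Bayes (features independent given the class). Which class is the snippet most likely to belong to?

polish

polish: 0.5 × (1−0.15) × 0.85 × (1−0.75) = 0.0903125
czech: 0.2 × (1−0.7) × 0.55 × (1−0.9) = 0.0033
slovak: 0.3 × (1−0.95) × 0.95 × (1−0.1) = 0.012825
Highest score → polish.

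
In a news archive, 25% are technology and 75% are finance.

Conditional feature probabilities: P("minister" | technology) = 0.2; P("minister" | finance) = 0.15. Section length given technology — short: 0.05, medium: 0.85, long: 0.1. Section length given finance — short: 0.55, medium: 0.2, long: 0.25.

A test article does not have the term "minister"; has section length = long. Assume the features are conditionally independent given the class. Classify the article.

technology: 0.25 × (1−0.2) × 0.1 = 0.02
finance: 0.75 × (1−0.15) × 0.25 = 0.159375
Highest score → finance.

finance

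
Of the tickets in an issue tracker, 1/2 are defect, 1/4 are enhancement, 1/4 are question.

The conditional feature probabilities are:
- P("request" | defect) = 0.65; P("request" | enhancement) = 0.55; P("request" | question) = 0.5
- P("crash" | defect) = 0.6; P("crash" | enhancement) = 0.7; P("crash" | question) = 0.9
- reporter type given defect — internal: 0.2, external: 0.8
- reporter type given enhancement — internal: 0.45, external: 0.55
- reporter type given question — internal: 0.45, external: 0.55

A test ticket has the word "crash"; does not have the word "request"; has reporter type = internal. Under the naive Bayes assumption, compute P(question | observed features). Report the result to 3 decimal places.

defect: 0.5 × (1−0.65) × 0.6 × 0.2 = 0.021
enhancement: 0.25 × (1−0.55) × 0.7 × 0.45 = 0.0354375
question: 0.25 × (1−0.5) × 0.9 × 0.45 = 0.050625
P(question | x) = 0.050625 / 0.1070625 ≈ 0.473

0.473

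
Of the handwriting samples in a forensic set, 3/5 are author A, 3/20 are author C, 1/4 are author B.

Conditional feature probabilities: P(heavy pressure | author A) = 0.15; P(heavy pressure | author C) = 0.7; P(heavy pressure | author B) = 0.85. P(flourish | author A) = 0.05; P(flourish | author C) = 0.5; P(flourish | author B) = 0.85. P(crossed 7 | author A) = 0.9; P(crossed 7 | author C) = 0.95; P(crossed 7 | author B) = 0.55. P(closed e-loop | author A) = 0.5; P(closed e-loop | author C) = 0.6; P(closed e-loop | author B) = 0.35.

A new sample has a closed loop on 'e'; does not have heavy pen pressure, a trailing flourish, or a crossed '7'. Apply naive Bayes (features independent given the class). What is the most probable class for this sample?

author A: 0.6 × (1−0.15) × (1−0.05) × (1−0.9) × 0.5 = 0.024225
author C: 0.15 × (1−0.7) × (1−0.5) × (1−0.95) × 0.6 = 0.000675
author B: 0.25 × (1−0.85) × (1−0.85) × (1−0.55) × 0.35 = 0.0008859375
Highest score → author A.

author A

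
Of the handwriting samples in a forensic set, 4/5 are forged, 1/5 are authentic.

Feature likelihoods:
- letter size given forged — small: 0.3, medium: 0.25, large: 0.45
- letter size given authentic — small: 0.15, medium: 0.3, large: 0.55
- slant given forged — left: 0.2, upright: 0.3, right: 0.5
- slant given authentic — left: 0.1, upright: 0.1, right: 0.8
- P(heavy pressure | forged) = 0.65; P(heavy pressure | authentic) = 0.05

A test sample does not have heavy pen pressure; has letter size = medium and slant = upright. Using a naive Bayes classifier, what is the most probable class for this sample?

forged

forged: 0.8 × 0.25 × 0.3 × (1−0.65) = 0.021
authentic: 0.2 × 0.3 × 0.1 × (1−0.05) = 0.0057
Highest score → forged.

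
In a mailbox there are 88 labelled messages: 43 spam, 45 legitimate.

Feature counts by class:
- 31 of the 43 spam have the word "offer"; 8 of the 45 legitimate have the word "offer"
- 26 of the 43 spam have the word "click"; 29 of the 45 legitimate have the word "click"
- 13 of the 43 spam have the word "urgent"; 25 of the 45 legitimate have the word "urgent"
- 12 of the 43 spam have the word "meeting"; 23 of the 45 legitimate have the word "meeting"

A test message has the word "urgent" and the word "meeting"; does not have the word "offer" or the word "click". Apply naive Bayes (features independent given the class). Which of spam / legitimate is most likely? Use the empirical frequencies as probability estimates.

legitimate

spam: (43/88) × (12/43) × (17/43) × (13/43) × (12/43) ≈ 0.00454848
legitimate: (45/88) × (37/45) × (16/45) × (25/45) × (23/45) ≈ 0.0424492
Highest score → legitimate.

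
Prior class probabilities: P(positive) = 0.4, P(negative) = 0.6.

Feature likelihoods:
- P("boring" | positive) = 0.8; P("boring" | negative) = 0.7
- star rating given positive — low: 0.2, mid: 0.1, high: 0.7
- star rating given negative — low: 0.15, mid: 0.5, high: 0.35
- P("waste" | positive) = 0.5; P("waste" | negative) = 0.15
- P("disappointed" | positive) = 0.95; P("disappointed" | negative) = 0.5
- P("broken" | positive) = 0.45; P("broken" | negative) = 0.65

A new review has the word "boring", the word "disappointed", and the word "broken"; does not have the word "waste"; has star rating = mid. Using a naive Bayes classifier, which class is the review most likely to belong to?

negative

positive: 0.4 × 0.8 × 0.1 × (1−0.5) × 0.95 × 0.45 = 0.00684
negative: 0.6 × 0.7 × 0.5 × (1−0.15) × 0.5 × 0.65 = 0.0580125
Highest score → negative.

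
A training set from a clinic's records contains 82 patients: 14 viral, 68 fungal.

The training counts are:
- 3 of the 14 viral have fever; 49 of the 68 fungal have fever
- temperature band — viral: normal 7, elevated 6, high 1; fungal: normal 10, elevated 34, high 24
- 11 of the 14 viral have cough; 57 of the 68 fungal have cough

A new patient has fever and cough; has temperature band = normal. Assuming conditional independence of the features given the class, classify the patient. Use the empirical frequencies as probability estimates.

fungal

viral: (14/82) × (3/14) × (7/14) × (11/14) ≈ 0.0143728
fungal: (68/82) × (49/68) × (10/68) × (57/68) ≈ 0.0736613
Highest score → fungal.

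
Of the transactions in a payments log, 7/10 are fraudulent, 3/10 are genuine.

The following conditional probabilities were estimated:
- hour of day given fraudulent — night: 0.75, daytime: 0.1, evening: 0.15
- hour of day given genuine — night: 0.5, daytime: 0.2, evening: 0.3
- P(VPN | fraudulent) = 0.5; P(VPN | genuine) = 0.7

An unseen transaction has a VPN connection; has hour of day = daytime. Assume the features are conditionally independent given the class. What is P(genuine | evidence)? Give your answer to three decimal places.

fraudulent: 0.7 × 0.1 × 0.5 = 0.035
genuine: 0.3 × 0.2 × 0.7 = 0.042
P(genuine | x) = 0.042 / 0.077 ≈ 0.545

0.545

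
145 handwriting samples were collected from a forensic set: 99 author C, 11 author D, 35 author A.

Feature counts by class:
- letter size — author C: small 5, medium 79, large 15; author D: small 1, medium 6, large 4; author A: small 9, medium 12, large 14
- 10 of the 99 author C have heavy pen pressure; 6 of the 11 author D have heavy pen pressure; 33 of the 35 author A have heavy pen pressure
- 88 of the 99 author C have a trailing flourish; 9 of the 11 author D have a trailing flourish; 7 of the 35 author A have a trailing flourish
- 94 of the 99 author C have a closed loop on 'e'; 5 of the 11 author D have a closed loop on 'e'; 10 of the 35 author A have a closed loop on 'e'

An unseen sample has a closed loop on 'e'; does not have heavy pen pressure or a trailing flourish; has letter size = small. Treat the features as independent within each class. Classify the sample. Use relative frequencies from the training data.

author C: (99/145) × (5/99) × (89/99) × (11/99) × (94/99) ≈ 0.00327045
author D: (11/145) × (1/11) × (5/11) × (2/11) × (5/11) ≈ 0.000259074
author A: (35/145) × (9/35) × (2/35) × (28/35) × (10/35) ≈ 0.000810697
Highest score → author C.

author C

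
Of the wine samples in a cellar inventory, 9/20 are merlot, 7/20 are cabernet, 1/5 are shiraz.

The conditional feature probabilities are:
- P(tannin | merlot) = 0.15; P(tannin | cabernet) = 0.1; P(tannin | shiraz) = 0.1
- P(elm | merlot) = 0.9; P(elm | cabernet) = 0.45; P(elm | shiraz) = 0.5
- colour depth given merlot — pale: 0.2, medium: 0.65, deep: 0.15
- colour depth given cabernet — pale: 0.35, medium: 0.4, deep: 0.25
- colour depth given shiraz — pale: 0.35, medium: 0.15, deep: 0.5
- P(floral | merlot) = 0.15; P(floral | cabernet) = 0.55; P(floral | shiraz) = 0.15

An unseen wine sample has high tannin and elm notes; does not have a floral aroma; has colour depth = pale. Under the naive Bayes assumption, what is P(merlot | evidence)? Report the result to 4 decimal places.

merlot: 0.45 × 0.15 × 0.9 × 0.2 × (1−0.15) = 0.0103275
cabernet: 0.35 × 0.1 × 0.45 × 0.35 × (1−0.55) = 0.002480625
shiraz: 0.2 × 0.1 × 0.5 × 0.35 × (1−0.15) = 0.002975
P(merlot | x) = 0.0103275 / 0.015783125 ≈ 0.6543

0.6543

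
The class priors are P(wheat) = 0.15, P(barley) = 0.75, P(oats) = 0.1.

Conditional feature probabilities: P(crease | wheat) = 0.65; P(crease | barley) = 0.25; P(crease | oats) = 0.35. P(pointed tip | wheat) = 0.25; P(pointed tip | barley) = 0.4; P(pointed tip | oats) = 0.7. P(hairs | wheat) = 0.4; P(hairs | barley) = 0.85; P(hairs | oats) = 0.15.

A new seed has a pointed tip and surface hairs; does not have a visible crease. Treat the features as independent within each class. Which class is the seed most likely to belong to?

barley

wheat: 0.15 × (1−0.65) × 0.25 × 0.4 = 0.00525
barley: 0.75 × (1−0.25) × 0.4 × 0.85 = 0.19125
oats: 0.1 × (1−0.35) × 0.7 × 0.15 = 0.006825
Highest score → barley.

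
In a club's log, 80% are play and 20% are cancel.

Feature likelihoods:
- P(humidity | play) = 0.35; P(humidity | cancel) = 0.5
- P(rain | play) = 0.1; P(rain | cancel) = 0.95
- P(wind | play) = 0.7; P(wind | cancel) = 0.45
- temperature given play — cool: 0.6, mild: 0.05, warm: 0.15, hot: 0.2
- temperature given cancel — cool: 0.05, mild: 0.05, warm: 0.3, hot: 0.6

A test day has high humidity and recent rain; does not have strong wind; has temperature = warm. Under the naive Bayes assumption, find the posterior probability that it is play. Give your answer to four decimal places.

play: 0.8 × 0.35 × 0.1 × (1−0.7) × 0.15 = 0.00126
cancel: 0.2 × 0.5 × 0.95 × (1−0.45) × 0.3 = 0.015675
P(play | x) = 0.00126 / 0.016935 ≈ 0.0744

0.0744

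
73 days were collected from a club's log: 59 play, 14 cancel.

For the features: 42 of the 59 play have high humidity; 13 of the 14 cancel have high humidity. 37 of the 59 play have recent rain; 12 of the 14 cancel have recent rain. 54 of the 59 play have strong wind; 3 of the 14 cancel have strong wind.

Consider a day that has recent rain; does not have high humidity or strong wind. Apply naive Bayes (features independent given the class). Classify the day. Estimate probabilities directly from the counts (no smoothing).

play

play: (59/73) × (17/59) × (37/59) × (5/59) ≈ 0.0123764
cancel: (14/73) × (1/14) × (12/14) × (11/14) ≈ 0.00922561
Highest score → play.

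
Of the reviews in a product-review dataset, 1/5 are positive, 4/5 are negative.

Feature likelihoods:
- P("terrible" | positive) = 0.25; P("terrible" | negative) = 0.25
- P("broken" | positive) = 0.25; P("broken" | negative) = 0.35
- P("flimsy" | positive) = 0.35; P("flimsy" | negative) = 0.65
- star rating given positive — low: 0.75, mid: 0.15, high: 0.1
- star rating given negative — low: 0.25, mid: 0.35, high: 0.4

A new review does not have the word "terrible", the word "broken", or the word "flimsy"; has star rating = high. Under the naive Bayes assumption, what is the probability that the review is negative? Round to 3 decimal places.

positive: 0.2 × (1−0.25) × (1−0.25) × (1−0.35) × 0.1 = 0.0073125
negative: 0.8 × (1−0.25) × (1−0.35) × (1−0.65) × 0.4 = 0.0546
P(negative | x) = 0.0546 / 0.0619125 ≈ 0.882

0.882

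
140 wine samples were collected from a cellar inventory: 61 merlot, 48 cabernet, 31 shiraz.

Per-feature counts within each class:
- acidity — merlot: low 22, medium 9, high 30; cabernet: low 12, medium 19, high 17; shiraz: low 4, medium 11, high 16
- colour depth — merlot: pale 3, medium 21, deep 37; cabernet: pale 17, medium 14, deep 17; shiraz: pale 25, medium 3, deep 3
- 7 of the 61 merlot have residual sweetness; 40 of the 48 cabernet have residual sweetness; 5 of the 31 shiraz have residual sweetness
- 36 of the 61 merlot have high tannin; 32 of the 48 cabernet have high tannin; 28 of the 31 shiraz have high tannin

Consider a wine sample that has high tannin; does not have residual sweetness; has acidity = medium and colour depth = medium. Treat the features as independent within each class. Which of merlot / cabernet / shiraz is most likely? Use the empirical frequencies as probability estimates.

merlot: (61/140) × (9/61) × (21/61) × (54/61) × (36/61) ≈ 0.0115622
cabernet: (48/140) × (19/48) × (14/48) × (8/48) × (32/48) ≈ 0.00439815
shiraz: (31/140) × (11/31) × (3/31) × (26/31) × (28/31) ≈ 0.00576013
Highest score → merlot.

merlot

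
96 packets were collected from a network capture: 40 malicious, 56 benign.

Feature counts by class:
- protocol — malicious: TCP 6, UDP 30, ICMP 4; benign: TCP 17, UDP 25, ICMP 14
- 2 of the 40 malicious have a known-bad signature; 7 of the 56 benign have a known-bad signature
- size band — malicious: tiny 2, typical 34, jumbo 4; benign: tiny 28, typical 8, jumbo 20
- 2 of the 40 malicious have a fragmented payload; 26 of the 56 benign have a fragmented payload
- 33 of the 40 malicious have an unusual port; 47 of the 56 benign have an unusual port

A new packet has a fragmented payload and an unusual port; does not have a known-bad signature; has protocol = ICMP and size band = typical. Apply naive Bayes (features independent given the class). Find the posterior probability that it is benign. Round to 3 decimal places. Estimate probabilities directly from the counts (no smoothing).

malicious: (40/96) × (4/40) × (38/40) × (34/40) × (2/40) × (33/40) = 0.001387890625
benign: (56/96) × (14/56) × (49/56) × (8/56) × (26/56) × (47/56) ≈ 0.00710333
P(benign | x) = 0.00710333 / 0.008491220625 ≈ 0.837

0.837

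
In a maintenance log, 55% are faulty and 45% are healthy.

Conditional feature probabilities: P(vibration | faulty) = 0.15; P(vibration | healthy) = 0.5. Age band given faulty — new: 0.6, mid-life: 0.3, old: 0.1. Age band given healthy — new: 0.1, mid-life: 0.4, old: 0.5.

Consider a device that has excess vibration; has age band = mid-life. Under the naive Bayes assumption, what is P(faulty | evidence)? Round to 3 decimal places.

faulty: 0.55 × 0.15 × 0.3 = 0.02475
healthy: 0.45 × 0.5 × 0.4 = 0.09
P(faulty | x) = 0.02475 / 0.11475 ≈ 0.216

0.216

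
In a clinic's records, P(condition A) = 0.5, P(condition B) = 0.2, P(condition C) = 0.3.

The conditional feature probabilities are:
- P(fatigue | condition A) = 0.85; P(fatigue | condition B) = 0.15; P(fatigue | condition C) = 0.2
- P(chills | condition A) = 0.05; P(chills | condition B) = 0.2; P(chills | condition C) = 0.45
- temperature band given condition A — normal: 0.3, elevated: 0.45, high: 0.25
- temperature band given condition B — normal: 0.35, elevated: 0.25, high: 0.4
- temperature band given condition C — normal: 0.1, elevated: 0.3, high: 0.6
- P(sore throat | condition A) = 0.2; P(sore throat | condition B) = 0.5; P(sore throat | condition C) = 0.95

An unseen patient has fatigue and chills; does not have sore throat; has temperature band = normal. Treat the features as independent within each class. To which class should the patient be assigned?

condition A: 0.5 × 0.85 × 0.05 × 0.3 × (1−0.2) = 0.0051
condition B: 0.2 × 0.15 × 0.2 × 0.35 × (1−0.5) = 0.00105
condition C: 0.3 × 0.2 × 0.45 × 0.1 × (1−0.95) = 0.000135
Highest score → condition A.

condition A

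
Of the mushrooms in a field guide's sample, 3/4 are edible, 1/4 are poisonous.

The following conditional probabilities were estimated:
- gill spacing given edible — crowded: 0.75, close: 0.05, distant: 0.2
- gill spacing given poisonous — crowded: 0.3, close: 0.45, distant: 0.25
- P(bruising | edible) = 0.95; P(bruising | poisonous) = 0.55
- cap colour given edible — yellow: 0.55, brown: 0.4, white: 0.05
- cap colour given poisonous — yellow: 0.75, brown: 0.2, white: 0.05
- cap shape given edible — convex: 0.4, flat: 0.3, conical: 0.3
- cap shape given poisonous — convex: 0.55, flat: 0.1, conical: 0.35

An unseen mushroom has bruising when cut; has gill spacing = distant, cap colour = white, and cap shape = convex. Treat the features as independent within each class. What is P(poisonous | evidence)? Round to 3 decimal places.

0.249

edible: 0.75 × 0.2 × 0.95 × 0.05 × 0.4 = 0.00285
poisonous: 0.25 × 0.25 × 0.55 × 0.05 × 0.55 = 0.0009453125
P(poisonous | x) = 0.0009453125 / 0.0037953125 ≈ 0.249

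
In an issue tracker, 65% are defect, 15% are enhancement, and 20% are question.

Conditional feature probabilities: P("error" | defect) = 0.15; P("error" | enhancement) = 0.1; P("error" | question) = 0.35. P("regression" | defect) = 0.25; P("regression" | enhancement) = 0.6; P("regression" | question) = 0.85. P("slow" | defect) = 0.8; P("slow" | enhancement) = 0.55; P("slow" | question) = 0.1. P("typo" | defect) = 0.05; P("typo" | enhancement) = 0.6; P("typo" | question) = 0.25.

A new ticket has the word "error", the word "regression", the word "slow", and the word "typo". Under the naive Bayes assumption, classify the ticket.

enhancement

defect: 0.65 × 0.15 × 0.25 × 0.8 × 0.05 = 0.000975
enhancement: 0.15 × 0.1 × 0.6 × 0.55 × 0.6 = 0.00297
question: 0.2 × 0.35 × 0.85 × 0.1 × 0.25 = 0.0014875
Highest score → enhancement.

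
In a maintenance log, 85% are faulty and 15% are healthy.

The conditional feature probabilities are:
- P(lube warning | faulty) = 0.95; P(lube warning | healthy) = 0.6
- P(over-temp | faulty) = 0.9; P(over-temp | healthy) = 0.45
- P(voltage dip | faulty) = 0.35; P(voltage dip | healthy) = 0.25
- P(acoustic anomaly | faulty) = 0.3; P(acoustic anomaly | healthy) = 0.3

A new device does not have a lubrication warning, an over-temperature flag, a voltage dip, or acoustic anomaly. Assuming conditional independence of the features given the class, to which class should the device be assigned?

healthy

faulty: 0.85 × (1−0.95) × (1−0.9) × (1−0.35) × (1−0.3) = 0.00193375
healthy: 0.15 × (1−0.6) × (1−0.45) × (1−0.25) × (1−0.3) = 0.017325
Highest score → healthy.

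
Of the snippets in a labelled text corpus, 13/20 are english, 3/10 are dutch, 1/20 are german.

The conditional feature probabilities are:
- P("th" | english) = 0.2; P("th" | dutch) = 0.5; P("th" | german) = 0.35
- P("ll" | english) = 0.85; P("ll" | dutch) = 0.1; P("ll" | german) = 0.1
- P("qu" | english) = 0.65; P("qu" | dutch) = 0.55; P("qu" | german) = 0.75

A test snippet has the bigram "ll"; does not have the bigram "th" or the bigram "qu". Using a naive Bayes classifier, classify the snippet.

english: 0.65 × (1−0.2) × 0.85 × (1−0.65) = 0.1547
dutch: 0.3 × (1−0.5) × 0.1 × (1−0.55) = 0.00675
german: 0.05 × (1−0.35) × 0.1 × (1−0.75) = 0.0008125
Highest score → english.

english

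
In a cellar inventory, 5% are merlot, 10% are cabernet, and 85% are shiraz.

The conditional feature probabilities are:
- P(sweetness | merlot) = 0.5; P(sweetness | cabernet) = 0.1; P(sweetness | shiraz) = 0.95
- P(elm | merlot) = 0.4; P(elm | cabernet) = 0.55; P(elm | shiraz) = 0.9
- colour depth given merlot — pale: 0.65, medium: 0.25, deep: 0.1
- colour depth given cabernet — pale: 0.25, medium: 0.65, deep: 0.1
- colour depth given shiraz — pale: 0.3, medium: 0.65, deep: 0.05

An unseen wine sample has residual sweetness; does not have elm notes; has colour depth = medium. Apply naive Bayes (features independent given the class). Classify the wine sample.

shiraz

merlot: 0.05 × 0.5 × (1−0.4) × 0.25 = 0.00375
cabernet: 0.1 × 0.1 × (1−0.55) × 0.65 = 0.002925
shiraz: 0.85 × 0.95 × (1−0.9) × 0.65 = 0.0524875
Highest score → shiraz.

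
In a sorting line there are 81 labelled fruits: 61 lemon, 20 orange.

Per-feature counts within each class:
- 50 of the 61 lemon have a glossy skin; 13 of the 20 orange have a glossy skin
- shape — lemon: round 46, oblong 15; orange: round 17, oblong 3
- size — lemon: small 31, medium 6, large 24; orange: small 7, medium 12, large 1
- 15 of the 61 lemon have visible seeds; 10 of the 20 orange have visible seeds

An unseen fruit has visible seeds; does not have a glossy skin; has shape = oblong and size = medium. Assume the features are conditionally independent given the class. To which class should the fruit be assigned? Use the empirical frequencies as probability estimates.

lemon: (61/81) × (11/61) × (15/61) × (6/61) × (15/61) ≈ 0.000807703
orange: (20/81) × (7/20) × (3/20) × (12/20) × (10/20) ≈ 0.00388889
Highest score → orange.

orange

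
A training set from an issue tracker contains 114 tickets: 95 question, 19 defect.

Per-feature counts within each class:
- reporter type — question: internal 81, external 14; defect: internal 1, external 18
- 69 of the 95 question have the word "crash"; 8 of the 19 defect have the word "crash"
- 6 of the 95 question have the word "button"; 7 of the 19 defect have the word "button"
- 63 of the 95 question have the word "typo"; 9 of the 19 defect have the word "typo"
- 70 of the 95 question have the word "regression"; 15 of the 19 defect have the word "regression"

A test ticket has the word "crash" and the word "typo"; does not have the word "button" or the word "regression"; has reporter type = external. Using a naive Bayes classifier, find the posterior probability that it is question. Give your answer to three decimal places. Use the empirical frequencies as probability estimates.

0.777

question: (95/114) × (14/95) × (69/95) × (89/95) × (63/95) × (25/95) ≈ 0.0145831
defect: (19/114) × (18/19) × (8/19) × (12/19) × (9/19) × (4/19) ≈ 0.00418723
P(question | x) = 0.0145831 / 0.01877033 ≈ 0.777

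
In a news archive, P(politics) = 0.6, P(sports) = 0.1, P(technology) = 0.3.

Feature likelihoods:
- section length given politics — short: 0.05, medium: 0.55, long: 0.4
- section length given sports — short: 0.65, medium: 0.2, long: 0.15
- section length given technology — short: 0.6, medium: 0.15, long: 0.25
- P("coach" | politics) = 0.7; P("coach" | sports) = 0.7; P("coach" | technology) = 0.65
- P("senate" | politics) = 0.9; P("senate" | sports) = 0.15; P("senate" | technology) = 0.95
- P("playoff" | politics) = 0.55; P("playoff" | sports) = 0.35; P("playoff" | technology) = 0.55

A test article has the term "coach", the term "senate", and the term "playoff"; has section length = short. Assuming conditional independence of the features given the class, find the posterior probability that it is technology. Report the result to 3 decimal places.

0.827

politics: 0.6 × 0.05 × 0.7 × 0.9 × 0.55 = 0.010395
sports: 0.1 × 0.65 × 0.7 × 0.15 × 0.35 = 0.00238875
technology: 0.3 × 0.6 × 0.65 × 0.95 × 0.55 = 0.0611325
P(technology | x) = 0.0611325 / 0.07391625 ≈ 0.827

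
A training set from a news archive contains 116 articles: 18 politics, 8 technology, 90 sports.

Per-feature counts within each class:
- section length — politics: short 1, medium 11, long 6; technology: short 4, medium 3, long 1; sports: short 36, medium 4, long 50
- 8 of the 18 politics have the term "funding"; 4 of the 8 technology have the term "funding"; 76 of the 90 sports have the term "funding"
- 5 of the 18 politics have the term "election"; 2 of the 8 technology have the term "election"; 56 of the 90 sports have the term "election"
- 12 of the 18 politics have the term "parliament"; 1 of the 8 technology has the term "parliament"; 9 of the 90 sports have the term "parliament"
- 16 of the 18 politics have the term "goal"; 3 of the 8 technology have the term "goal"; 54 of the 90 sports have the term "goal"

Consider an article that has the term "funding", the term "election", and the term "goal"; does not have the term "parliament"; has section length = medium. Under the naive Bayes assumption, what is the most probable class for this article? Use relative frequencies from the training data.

politics: (18/116) × (11/18) × (8/18) × (5/18) × (6/18) × (16/18) ≈ 0.00346877
technology: (8/116) × (3/8) × (4/8) × (2/8) × (7/8) × (3/8) ≈ 0.00106075
sports: (90/116) × (4/90) × (76/90) × (56/90) × (81/90) × (54/90) ≈ 0.00978391
Highest score → sports.

sports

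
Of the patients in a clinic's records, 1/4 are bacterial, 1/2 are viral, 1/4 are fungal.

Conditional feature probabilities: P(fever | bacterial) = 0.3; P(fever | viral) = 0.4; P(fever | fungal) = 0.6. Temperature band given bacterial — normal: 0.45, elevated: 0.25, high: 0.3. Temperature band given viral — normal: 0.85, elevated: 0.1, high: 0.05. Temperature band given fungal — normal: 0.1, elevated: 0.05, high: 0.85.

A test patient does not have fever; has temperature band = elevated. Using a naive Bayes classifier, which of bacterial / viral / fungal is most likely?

bacterial

bacterial: 0.25 × (1−0.3) × 0.25 = 0.04375
viral: 0.5 × (1−0.4) × 0.1 = 0.03
fungal: 0.25 × (1−0.6) × 0.05 = 0.005
Highest score → bacterial.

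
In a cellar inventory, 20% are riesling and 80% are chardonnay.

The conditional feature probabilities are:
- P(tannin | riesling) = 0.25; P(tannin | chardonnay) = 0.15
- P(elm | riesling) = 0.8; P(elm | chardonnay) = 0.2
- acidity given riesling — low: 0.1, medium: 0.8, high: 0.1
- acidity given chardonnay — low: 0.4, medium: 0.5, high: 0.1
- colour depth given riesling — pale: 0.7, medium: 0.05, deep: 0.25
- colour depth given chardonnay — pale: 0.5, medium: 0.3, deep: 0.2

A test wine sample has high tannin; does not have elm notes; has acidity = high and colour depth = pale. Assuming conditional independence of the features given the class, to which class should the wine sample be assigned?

chardonnay

riesling: 0.2 × 0.25 × (1−0.8) × 0.1 × 0.7 = 0.0007
chardonnay: 0.8 × 0.15 × (1−0.2) × 0.1 × 0.5 = 0.0048
Highest score → chardonnay.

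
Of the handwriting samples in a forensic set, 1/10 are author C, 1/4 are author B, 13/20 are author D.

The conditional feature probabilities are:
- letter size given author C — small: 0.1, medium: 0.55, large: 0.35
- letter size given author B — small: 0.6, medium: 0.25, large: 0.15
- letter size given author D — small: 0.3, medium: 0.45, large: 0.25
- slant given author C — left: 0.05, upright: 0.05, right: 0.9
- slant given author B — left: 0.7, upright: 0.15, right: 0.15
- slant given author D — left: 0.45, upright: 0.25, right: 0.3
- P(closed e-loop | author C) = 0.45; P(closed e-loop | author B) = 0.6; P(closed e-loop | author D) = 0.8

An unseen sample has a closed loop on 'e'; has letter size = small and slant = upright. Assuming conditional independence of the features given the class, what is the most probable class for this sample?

author C: 0.1 × 0.1 × 0.05 × 0.45 = 0.000225
author B: 0.25 × 0.6 × 0.15 × 0.6 = 0.0135
author D: 0.65 × 0.3 × 0.25 × 0.8 = 0.039
Highest score → author D.

author D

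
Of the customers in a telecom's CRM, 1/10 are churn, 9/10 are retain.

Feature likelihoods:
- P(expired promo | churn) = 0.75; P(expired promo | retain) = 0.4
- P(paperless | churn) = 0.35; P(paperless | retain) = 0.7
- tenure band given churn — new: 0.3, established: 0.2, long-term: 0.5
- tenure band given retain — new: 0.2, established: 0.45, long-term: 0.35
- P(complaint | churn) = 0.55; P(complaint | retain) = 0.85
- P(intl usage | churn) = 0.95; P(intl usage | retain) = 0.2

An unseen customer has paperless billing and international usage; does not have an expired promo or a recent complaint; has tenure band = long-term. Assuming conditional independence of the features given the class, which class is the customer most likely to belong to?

retain

churn: 0.1 × (1−0.75) × 0.35 × 0.5 × (1−0.55) × 0.95 = 0.0018703125
retain: 0.9 × (1−0.4) × 0.7 × 0.35 × (1−0.85) × 0.2 = 0.003969
Highest score → retain.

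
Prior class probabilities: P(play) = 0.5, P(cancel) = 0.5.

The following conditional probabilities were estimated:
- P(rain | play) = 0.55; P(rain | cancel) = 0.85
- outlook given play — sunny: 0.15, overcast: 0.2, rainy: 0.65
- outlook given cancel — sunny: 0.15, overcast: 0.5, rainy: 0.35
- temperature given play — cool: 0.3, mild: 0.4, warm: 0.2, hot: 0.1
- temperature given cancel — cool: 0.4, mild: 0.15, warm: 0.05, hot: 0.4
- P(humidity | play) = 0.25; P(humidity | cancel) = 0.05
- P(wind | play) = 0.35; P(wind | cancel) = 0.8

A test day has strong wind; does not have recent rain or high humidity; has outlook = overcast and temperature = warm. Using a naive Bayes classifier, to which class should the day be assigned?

play

play: 0.5 × (1−0.55) × 0.2 × 0.2 × (1−0.25) × 0.35 = 0.0023625
cancel: 0.5 × (1−0.85) × 0.5 × 0.05 × (1−0.05) × 0.8 = 0.001425
Highest score → play.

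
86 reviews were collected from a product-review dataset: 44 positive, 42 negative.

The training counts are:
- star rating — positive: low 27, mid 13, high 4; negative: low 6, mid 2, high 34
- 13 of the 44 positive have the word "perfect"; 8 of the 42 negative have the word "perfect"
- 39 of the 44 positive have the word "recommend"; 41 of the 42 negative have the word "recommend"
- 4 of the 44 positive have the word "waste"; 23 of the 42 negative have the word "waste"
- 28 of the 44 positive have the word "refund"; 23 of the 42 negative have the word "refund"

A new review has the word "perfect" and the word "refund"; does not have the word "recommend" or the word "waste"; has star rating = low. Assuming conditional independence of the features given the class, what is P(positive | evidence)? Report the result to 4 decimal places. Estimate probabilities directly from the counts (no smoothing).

positive: (44/86) × (27/44) × (13/44) × (5/44) × (40/44) × (28/44) ≈ 0.00609798
negative: (42/86) × (6/42) × (8/42) × (1/42) × (19/42) × (23/42) ≈ 0.0000783839
P(positive | x) = 0.00609798 / 0.0061763639 ≈ 0.9873

0.9873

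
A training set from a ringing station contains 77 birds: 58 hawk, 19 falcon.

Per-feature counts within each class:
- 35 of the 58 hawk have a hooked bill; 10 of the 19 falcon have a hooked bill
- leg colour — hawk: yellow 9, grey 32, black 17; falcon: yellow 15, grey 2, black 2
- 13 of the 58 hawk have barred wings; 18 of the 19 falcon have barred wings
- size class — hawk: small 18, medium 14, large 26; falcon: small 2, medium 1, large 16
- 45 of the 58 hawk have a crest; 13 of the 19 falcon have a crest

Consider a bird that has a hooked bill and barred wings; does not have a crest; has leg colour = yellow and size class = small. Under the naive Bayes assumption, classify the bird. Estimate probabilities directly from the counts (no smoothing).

falcon

hawk: (58/77) × (35/58) × (9/58) × (13/58) × (18/58) × (13/58) ≈ 0.00109968
falcon: (19/77) × (10/19) × (15/19) × (18/19) × (2/19) × (6/19) ≈ 0.00322879
Highest score → falcon.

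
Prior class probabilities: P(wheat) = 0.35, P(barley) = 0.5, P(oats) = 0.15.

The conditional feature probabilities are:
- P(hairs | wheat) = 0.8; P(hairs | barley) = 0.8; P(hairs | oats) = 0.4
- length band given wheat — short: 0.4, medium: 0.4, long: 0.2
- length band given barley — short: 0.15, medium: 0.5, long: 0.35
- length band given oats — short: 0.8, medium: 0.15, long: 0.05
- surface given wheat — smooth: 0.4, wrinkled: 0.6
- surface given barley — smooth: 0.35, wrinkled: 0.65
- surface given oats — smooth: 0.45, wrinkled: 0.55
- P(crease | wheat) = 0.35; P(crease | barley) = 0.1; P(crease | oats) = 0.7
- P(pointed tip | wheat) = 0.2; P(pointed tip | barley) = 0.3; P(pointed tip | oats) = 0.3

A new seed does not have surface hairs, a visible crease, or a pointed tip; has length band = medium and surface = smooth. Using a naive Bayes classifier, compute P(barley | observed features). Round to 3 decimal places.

0.608

wheat: 0.35 × (1−0.8) × 0.4 × 0.4 × (1−0.35) × (1−0.2) = 0.005824
barley: 0.5 × (1−0.8) × 0.5 × 0.35 × (1−0.1) × (1−0.3) = 0.011025
oats: 0.15 × (1−0.4) × 0.15 × 0.45 × (1−0.7) × (1−0.3) = 0.00127575
P(barley | x) = 0.011025 / 0.01812475 ≈ 0.608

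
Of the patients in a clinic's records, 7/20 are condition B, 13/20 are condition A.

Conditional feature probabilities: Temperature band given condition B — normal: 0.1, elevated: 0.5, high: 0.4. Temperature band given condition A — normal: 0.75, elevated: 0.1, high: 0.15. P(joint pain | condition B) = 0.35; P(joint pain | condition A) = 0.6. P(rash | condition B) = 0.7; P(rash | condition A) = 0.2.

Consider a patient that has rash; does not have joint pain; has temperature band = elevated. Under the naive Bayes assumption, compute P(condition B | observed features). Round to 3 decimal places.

0.939

condition B: 0.35 × 0.5 × (1−0.35) × 0.7 = 0.079625
condition A: 0.65 × 0.1 × (1−0.6) × 0.2 = 0.0052
P(condition B | x) = 0.079625 / 0.084825 ≈ 0.939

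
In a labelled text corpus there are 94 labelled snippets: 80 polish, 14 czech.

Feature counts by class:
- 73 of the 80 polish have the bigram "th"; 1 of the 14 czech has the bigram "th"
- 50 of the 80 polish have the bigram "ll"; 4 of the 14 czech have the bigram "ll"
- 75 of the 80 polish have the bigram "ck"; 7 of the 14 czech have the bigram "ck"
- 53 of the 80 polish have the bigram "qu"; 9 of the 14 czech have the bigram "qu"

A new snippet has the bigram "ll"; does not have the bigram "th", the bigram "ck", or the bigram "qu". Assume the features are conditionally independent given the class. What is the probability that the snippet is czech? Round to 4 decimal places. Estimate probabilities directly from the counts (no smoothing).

polish: (80/94) × (7/80) × (50/80) × (5/80) × (27/80) ≈ 0.000981757
czech: (14/94) × (13/14) × (4/14) × (7/14) × (5/14) ≈ 0.00705601
P(czech | x) = 0.00705601 / 0.008037767 ≈ 0.8779

0.8779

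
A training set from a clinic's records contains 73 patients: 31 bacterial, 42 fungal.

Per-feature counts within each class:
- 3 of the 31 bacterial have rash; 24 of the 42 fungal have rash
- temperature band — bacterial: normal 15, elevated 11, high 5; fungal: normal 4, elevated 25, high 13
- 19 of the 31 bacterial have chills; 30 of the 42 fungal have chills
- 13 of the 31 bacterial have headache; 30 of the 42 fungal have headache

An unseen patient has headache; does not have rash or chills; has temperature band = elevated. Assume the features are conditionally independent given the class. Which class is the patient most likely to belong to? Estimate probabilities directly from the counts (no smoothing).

fungal

bacterial: (31/73) × (28/31) × (11/31) × (12/31) × (13/31) ≈ 0.0220936
fungal: (42/73) × (18/42) × (25/42) × (12/42) × (30/42) ≈ 0.0299533
Highest score → fungal.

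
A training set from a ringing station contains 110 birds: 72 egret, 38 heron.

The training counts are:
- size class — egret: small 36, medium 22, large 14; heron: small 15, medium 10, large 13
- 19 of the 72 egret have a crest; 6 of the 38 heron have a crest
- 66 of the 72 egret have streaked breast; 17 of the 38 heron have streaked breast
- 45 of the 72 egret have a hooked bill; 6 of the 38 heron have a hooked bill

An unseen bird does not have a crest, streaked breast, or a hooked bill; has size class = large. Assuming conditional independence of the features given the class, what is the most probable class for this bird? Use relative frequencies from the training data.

heron

egret: (72/110) × (14/72) × (53/72) × (6/72) × (27/72) ≈ 0.00292771
heron: (38/110) × (13/38) × (32/38) × (21/38) × (32/38) ≈ 0.0463147
Highest score → heron.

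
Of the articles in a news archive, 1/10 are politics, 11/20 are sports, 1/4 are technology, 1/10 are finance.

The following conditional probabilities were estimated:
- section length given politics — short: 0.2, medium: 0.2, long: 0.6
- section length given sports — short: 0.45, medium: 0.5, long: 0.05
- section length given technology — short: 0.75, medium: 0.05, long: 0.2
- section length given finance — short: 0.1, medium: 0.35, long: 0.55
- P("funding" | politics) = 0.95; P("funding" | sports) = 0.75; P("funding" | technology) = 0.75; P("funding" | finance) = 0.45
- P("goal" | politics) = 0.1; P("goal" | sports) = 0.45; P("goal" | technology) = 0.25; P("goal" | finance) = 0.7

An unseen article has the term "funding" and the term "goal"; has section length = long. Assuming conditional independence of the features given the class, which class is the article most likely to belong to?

politics: 0.1 × 0.6 × 0.95 × 0.1 = 0.0057
sports: 0.55 × 0.05 × 0.75 × 0.45 = 0.00928125
technology: 0.25 × 0.2 × 0.75 × 0.25 = 0.009375
finance: 0.1 × 0.55 × 0.45 × 0.7 = 0.017325
Highest score → finance.

finance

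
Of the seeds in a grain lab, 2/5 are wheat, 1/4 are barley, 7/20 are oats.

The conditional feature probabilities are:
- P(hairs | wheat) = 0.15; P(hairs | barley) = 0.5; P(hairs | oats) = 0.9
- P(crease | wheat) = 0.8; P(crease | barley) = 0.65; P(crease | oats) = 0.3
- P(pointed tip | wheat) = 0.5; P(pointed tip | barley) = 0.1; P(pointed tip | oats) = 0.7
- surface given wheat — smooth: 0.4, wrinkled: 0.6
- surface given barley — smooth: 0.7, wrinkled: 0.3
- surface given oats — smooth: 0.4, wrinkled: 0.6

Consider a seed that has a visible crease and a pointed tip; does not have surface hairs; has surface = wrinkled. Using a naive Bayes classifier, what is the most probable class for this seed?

wheat: 0.4 × (1−0.15) × 0.8 × 0.5 × 0.6 = 0.0816
barley: 0.25 × (1−0.5) × 0.65 × 0.1 × 0.3 = 0.0024375
oats: 0.35 × (1−0.9) × 0.3 × 0.7 × 0.6 = 0.00441
Highest score → wheat.

wheat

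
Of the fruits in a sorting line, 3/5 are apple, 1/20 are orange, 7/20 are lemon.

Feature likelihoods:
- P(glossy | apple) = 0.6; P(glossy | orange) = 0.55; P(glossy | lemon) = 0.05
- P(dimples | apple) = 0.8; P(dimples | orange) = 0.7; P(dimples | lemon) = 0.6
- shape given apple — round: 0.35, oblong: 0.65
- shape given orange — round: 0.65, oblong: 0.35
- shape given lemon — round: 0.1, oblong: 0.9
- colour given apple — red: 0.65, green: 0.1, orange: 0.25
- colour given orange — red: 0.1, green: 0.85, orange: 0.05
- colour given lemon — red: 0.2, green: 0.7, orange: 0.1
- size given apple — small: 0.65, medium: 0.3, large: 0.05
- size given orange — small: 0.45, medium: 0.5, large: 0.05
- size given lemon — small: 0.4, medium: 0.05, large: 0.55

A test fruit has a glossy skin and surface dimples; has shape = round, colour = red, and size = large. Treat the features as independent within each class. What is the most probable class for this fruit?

apple

apple: 0.6 × 0.6 × 0.8 × 0.35 × 0.65 × 0.05 = 0.003276
orange: 0.05 × 0.55 × 0.7 × 0.65 × 0.1 × 0.05 = 0.0000625625
lemon: 0.35 × 0.05 × 0.6 × 0.1 × 0.2 × 0.55 = 0.0001155
Highest score → apple.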